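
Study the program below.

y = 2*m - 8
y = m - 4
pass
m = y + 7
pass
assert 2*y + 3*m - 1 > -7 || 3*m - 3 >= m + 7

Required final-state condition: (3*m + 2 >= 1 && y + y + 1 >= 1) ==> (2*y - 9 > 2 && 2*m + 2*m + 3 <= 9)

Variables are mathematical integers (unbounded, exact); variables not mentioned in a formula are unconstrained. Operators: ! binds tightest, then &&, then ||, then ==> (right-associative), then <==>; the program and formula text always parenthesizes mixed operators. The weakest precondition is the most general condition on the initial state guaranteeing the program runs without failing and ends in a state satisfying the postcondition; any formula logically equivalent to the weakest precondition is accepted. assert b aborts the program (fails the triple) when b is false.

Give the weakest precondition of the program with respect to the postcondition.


Working backward. After the program, the postcondition (3*m + 2 >= 1 && y + y + 1 >= 1) ==> (2*y - 9 > 2 && 2*m + 2*m + 3 <= 9) must hold; in canonical form it is (3*m >= -1 && 2*y >= 0) ==> (2*y > 11 && 4*m <= 6).
Before assert 2*y + 3*m - 1 > -7 || 3*m - 3 >= m + 7: (3*m + 2*y > -6 || 2*m >= 10) && ((3*m >= -1 && 2*y >= 0) ==> (2*y > 11 && 4*m <= 6))
Before skip: (3*m + 2*y > -6 || 2*m >= 10) && ((3*m >= -1 && 2*y >= 0) ==> (2*y > 11 && 4*m <= 6))
Before m := y + 7: (5*y > -27 || 2*y >= -4) && ((3*y >= -22 && 2*y >= 0) ==> (2*y > 11 && 4*y <= -22))
Before skip: (5*y > -27 || 2*y >= -4) && ((3*y >= -22 && 2*y >= 0) ==> (2*y > 11 && 4*y <= -22))
Before y := m - 4: (5*m > -7 || 2*m >= 4) && ((3*m >= -10 && 2*m >= 8) ==> (2*m > 19 && 4*m <= -6))
Before y := 2*m - 8: (5*m > -7 || 2*m >= 4) && ((3*m >= -10 && 2*m >= 8) ==> (2*m > 19 && 4*m <= -6))
Answer: WP = (5*m > -7 || 2*m >= 4) && ((3*m >= -10 && 2*m >= 8) ==> (2*m > 19 && 4*m <= -6))


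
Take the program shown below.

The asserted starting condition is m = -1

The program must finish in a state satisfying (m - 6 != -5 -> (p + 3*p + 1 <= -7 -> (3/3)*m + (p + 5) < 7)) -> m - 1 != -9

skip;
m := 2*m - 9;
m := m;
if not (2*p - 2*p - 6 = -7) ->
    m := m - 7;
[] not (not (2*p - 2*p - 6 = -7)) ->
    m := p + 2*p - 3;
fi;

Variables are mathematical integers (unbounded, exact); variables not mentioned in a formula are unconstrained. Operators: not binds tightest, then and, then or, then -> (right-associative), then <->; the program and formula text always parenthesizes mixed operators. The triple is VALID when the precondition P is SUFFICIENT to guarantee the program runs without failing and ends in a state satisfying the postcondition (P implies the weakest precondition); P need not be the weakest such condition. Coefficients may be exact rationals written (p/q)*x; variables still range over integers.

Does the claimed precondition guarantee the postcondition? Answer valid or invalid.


Working backward. After the program, the postcondition (m - 6 != -5 -> (p + 3*p + 1 <= -7 -> (3/3)*m + (p + 5) < 7)) -> m - 1 != -9 must hold; in canonical form it is (m != 1 -> (4*p <= -8 -> m + p < 2)) -> m != -8.
Then branch requires (m != 8 -> (4*p <= -8 -> m + p < 9)) -> m != -1; else branch requires (3*p != 4 -> (4*p <= -8 -> 4*p < 5)) -> 3*p != -5.
Before the if: (m != 8 -> (4*p <= -8 -> m + p < 9)) -> m != -1
Before m := m: (m != 8 -> (4*p <= -8 -> m + p < 9)) -> m != -1
Before m := 2*m - 9: (2*m != 17 -> (4*p <= -8 -> 2*m + p < 18)) -> 2*m != 8
Before skip: (2*m != 17 -> (4*p <= -8 -> 2*m + p < 18)) -> 2*m != 8
The weakest precondition is (2*m != 17 -> (4*p <= -8 -> 2*m + p < 18)) -> 2*m != 8.
Check whether m = -1 implies it.
Every state satisfying the precondition satisfies the weakest precondition: the implication holds.
Answer: valid


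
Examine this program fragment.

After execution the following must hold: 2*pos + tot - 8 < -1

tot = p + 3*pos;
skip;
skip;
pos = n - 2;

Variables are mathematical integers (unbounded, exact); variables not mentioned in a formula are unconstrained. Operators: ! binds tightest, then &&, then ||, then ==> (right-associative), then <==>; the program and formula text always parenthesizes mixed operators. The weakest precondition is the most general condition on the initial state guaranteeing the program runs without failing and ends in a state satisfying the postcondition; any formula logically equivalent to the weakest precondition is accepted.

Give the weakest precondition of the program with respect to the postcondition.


Working backward. After the program, the postcondition 2*pos + tot - 8 < -1 must hold; in canonical form it is 2*pos + tot < 7.
Before pos := n - 2: 2*n + tot < 11
Before skip: 2*n + tot < 11
Before skip: 2*n + tot < 11
Before tot := p + 3*pos: 2*n + p + 3*pos < 11
Answer: WP = 2*n + p + 3*pos < 11


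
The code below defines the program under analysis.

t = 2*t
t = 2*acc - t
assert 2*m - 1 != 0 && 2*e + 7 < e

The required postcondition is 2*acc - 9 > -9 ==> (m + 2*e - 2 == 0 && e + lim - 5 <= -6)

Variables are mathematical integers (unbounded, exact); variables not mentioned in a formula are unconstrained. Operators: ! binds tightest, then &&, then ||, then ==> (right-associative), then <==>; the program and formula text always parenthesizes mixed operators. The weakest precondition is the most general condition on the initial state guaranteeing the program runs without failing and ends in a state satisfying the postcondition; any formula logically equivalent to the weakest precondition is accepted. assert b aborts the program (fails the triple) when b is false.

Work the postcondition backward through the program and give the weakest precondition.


Working backward. After the program, the postcondition 2*acc - 9 > -9 ==> (m + 2*e - 2 == 0 && e + lim - 5 <= -6) must hold; in canonical form it is 2*acc > 0 ==> (2*e + m == 2 && e + lim <= -1).
Before assert 2*m - 1 != 0 && 2*e + 7 < e: 2*m != 1 && e < -7 && (2*acc > 0 ==> (2*e + m == 2 && e + lim <= -1))
Before t := 2*acc - t: 2*m != 1 && e < -7 && (2*acc > 0 ==> (2*e + m == 2 && e + lim <= -1))
Before t := 2*t: 2*m != 1 && e < -7 && (2*acc > 0 ==> (2*e + m == 2 && e + lim <= -1))
Answer: WP = 2*m != 1 && e < -7 && (2*acc > 0 ==> (2*e + m == 2 && e + lim <= -1))


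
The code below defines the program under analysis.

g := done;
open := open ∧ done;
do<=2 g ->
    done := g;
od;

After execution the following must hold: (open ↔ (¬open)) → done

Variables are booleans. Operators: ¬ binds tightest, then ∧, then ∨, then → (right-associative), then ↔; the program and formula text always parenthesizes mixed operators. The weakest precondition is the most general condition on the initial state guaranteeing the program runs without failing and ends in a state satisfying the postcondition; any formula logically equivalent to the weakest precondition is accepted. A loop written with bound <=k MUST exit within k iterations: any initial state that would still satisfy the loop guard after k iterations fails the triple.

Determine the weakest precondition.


Working backward. After the program, (open ↔ (¬open)) → done must hold.
Before the loop (bound <=2), unroll the exhaustion recursion (WP_0 = exit-now case; WP_j = one more guarded iteration, up to j = 2):
  WP_0: (¬g) ∧ ((open ↔ (¬open)) → done)
  WP_1: (g → ((¬g) ∧ ((open ↔ (¬open)) → g))) ∧ ((¬g) → ((open ↔ (¬open)) → done))
  WP_2: (g → ((g → ((¬g) ∧ ((open ↔ (¬open)) → g))) ∧ ((¬g) → ((open ↔ (¬open)) → g)))) ∧ ((¬g) → ((open ↔ (¬open)) → done))
So before the loop: (g → ((g → ((¬g) ∧ ((open ↔ (¬open)) → g))) ∧ ((¬g) → ((open ↔ (¬open)) → g)))) ∧ ((¬g) → ((open ↔ (¬open)) → done))
Before open := open ∧ done: (g → ((g → ((¬g) ∧ (((open ∧ done) ↔ (¬(open ∧ done))) → g))) ∧ ((¬g) → (((open ∧ done) ↔ (¬(open ∧ done))) → g)))) ∧ ((¬g) → (((open ∧ done) ↔ (¬(open ∧ done))) → done))
Before g := done: (done → ((done → ((¬done) ∧ (((open ∧ done) ↔ (¬(open ∧ done))) → done))) ∧ ((¬done) → (((open ∧ done) ↔ (¬(open ∧ done))) → done)))) ∧ ((¬done) → (((open ∧ done) ↔ (¬(open ∧ done))) → done))
Answer: WP = (done → ((done → ((¬done) ∧ (((open ∧ done) ↔ (¬(open ∧ done))) → done))) ∧ ((¬done) → (((open ∧ done) ↔ (¬(open ∧ done))) → done)))) ∧ ((¬done) → (((open ∧ done) ↔ (¬(open ∧ done))) → done))


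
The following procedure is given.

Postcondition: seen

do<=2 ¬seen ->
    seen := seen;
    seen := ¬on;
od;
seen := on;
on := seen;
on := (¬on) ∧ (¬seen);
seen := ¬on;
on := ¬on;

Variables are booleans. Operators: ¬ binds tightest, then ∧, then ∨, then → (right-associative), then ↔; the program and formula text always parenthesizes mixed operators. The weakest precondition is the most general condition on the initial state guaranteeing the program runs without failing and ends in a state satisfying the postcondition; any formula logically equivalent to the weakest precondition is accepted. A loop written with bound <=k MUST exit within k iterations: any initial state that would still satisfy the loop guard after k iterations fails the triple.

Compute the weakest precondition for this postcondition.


Working backward. After the program, seen must hold.
Before on := ¬on: seen
Before seen := ¬on: ¬on
Before on := (¬on) ∧ (¬seen): ¬((¬on) ∧ (¬seen))
Before on := seen: seen
Before seen := on: on
Before the loop (bound <=2), unroll the exhaustion recursion (WP_0 = exit-now case; WP_j = one more guarded iteration, up to j = 2):
  WP_0: seen ∧ on
  WP_1: seen ∧ (seen → on)
  WP_2: ((¬seen) → ((¬on) ∧ ((¬on) → on))) ∧ (seen → on)
So before the loop: ((¬seen) → ((¬on) ∧ ((¬on) → on))) ∧ (seen → on)
Answer: WP = ((¬seen) → ((¬on) ∧ ((¬on) → on))) ∧ (seen → on)


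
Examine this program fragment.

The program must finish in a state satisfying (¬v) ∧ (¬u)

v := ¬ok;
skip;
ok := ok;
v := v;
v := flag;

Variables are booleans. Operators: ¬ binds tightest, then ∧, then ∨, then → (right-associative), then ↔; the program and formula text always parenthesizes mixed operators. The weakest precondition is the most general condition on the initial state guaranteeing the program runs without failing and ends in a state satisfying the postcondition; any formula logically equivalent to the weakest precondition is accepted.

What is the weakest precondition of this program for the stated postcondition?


Working backward. After the program, (¬v) ∧ (¬u) must hold.
Before v := flag: (¬flag) ∧ (¬u)
Before v := v: (¬flag) ∧ (¬u)
Before ok := ok: (¬flag) ∧ (¬u)
Before skip: (¬flag) ∧ (¬u)
Before v := ¬ok: (¬flag) ∧ (¬u)
Answer: WP = (¬flag) ∧ (¬u)


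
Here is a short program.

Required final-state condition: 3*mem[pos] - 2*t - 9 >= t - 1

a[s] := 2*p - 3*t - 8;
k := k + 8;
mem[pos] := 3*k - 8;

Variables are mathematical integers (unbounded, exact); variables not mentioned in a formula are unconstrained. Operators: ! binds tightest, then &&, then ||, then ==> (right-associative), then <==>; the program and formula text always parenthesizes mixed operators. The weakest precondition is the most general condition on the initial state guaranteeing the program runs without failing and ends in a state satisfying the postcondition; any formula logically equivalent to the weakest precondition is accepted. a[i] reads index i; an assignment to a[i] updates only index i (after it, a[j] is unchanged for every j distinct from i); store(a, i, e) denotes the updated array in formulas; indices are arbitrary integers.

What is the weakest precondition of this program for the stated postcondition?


Working backward. After the program, the postcondition 3*mem[pos] - 2*t - 9 >= t - 1 must hold; in canonical form it is 3*mem[pos] >= 3*t + 8.
Before mem[pos] := 3*k - 8: 3*store(mem, pos, 3*k - 8)[pos] >= 3*t + 8
Before k := k + 8: 3*store(mem, pos, 3*k + 16)[pos] >= 3*t + 8
Before a[s] := 2*p - 3*t - 8: 3*store(mem, pos, 3*k + 16)[pos] >= 3*t + 8
Answer: WP = 3*store(mem, pos, 3*k + 16)[pos] >= 3*t + 8


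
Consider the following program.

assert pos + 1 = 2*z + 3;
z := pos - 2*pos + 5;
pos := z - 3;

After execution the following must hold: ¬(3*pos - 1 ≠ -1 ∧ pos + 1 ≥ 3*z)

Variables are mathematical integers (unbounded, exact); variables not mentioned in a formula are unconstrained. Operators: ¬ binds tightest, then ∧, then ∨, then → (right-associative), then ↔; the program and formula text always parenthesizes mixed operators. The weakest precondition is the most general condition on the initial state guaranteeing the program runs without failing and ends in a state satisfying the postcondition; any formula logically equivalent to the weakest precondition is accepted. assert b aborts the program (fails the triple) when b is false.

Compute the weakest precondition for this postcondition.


Working backward. After the program, the postcondition ¬(3*pos - 1 ≠ -1 ∧ pos + 1 ≥ 3*z) must hold; in canonical form it is ¬(3*pos ≠ 0 ∧ pos ≥ 3*z - 1).
Before pos := z - 3: ¬(3*z ≠ 9 ∧ 2*z ≤ -2)
Before z := pos - 2*pos + 5: ¬(3*pos ≠ 6 ∧ 2*pos ≥ 12)
Before assert pos + 1 = 2*z + 3: pos = 2*z + 2 ∧ (¬(3*pos ≠ 6 ∧ 2*pos ≥ 12))
Answer: WP = pos = 2*z + 2 ∧ (¬(3*pos ≠ 6 ∧ 2*pos ≥ 12))


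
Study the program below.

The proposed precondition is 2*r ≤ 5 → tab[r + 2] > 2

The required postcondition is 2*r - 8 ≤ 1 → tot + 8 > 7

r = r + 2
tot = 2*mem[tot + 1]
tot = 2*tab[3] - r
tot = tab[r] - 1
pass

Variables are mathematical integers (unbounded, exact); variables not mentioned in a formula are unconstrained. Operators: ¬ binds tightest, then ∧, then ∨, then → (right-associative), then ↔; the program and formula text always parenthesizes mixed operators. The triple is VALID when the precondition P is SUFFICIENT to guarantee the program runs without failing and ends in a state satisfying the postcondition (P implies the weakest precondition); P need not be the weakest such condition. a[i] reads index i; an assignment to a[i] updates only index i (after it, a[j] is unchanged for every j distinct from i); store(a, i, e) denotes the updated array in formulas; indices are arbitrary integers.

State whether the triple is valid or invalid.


Working backward. After the program, the postcondition 2*r - 8 ≤ 1 → tot + 8 > 7 must hold; in canonical form it is 2*r ≤ 9 → tot > -1.
Before skip: 2*r ≤ 9 → tot > -1
Before tot := tab[r] - 1: 2*r ≤ 9 → tab[r] > 0
Before tot := 2*tab[3] - r: 2*r ≤ 9 → tab[r] > 0
Before tot := 2*mem[tot + 1]: 2*r ≤ 9 → tab[r] > 0
Before r := r + 2: 2*r ≤ 5 → tab[r + 2] > 0
The weakest precondition is 2*r ≤ 5 → tab[r + 2] > 0.
Check whether 2*r ≤ 5 → tab[r + 2] > 2 implies it.
Every state satisfying the precondition satisfies the weakest precondition: the implication holds.
Answer: valid


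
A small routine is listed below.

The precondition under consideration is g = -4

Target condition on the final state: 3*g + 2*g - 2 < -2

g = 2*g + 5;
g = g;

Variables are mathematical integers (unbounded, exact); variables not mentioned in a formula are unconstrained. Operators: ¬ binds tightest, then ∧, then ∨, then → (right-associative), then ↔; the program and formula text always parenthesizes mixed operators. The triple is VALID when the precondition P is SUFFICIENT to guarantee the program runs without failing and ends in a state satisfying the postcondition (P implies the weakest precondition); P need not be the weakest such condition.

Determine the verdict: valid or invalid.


Working backward. After the program, the postcondition 3*g + 2*g - 2 < -2 must hold; in canonical form it is 5*g < 0.
Before g := g: 5*g < 0
Before g := 2*g + 5: 10*g < -25
The weakest precondition is 10*g < -25.
Check whether g = -4 implies it.
Every state satisfying the precondition satisfies the weakest precondition: the implication holds.
Answer: valid


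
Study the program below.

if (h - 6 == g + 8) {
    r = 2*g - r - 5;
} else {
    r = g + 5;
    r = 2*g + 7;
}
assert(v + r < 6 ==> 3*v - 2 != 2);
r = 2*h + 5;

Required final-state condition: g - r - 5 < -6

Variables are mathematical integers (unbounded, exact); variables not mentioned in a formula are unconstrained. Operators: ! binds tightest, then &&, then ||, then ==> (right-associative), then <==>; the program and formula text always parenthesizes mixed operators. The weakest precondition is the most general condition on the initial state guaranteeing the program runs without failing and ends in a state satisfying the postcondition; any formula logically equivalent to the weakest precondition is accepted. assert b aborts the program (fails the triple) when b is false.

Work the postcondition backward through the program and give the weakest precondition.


Working backward. After the program, the postcondition g - r - 5 < -6 must hold; in canonical form it is g < r - 1.
Before r := 2*h + 5: g < 2*h + 4
Before assert v + r < 6 ==> 3*v - 2 != 2: (r + v < 6 ==> 3*v != 4) && g < 2*h + 4
Then branch requires (2*g + v < r + 11 ==> 3*v != 4) && g < 2*h + 4; else branch requires (2*g + v < -1 ==> 3*v != 4) && g < 2*h + 4.
Before the if: (h == g + 14 ==> ((2*g + v < r + 11 ==> 3*v != 4) && g < 2*h + 4)) && ((!(h == g + 14)) ==> ((2*g + v < -1 ==> 3*v != 4) && g < 2*h + 4))
Answer: WP = (h == g + 14 ==> ((2*g + v < r + 11 ==> 3*v != 4) && g < 2*h + 4)) && ((!(h == g + 14)) ==> ((2*g + v < -1 ==> 3*v != 4) && g < 2*h + 4))


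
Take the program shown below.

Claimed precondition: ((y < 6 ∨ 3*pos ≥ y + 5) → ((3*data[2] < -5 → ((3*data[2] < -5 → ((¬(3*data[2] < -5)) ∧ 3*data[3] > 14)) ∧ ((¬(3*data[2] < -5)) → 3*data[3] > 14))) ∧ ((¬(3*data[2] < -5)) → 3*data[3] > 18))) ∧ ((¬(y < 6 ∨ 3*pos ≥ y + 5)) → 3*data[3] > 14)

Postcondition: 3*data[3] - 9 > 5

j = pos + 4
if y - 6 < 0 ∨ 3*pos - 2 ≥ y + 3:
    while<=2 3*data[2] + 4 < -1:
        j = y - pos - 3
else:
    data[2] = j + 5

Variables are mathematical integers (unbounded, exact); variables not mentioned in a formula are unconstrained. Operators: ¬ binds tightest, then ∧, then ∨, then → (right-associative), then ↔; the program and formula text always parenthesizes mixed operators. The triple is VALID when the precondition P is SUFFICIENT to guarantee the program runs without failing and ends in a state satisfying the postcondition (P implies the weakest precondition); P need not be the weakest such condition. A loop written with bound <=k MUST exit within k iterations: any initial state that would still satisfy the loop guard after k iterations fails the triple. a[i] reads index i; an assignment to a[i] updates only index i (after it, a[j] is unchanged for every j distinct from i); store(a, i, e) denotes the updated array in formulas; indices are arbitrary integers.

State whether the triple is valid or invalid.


Working backward. After the program, the postcondition 3*data[3] - 9 > 5 must hold; in canonical form it is 3*data[3] > 14.
Then branch requires (3*data[2] < -5 → ((3*data[2] < -5 → ((¬(3*data[2] < -5)) ∧ 3*data[3] > 14)) ∧ ((¬(3*data[2] < -5)) → 3*data[3] > 14))) ∧ ((¬(3*data[2] < -5)) → 3*data[3] > 14); else branch requires 3*data[3] > 14.
Before the if: ((y < 6 ∨ 3*pos ≥ y + 5) → ((3*data[2] < -5 → ((3*data[2] < -5 → ((¬(3*data[2] < -5)) ∧ 3*data[3] > 14)) ∧ ((¬(3*data[2] < -5)) → 3*data[3] > 14))) ∧ ((¬(3*data[2] < -5)) → 3*data[3] > 14))) ∧ ((¬(y < 6 ∨ 3*pos ≥ y + 5)) → 3*data[3] > 14)
Before j := pos + 4: ((y < 6 ∨ 3*pos ≥ y + 5) → ((3*data[2] < -5 → ((3*data[2] < -5 → ((¬(3*data[2] < -5)) ∧ 3*data[3] > 14)) ∧ ((¬(3*data[2] < -5)) → 3*data[3] > 14))) ∧ ((¬(3*data[2] < -5)) → 3*data[3] > 14))) ∧ ((¬(y < 6 ∨ 3*pos ≥ y + 5)) → 3*data[3] > 14)
The weakest precondition is ((y < 6 ∨ 3*pos ≥ y + 5) → ((3*data[2] < -5 → ((3*data[2] < -5 → ((¬(3*data[2] < -5)) ∧ 3*data[3] > 14)) ∧ ((¬(3*data[2] < -5)) → 3*data[3] > 14))) ∧ ((¬(3*data[2] < -5)) → 3*data[3] > 14))) ∧ ((¬(y < 6 ∨ 3*pos ≥ y + 5)) → 3*data[3] > 14).
Check whether ((y < 6 ∨ 3*pos ≥ y + 5) → ((3*data[2] < -5 → ((3*data[2] < -5 → ((¬(3*data[2] < -5)) ∧ 3*data[3] > 14)) ∧ ((¬(3*data[2] < -5)) → 3*data[3] > 14))) ∧ ((¬(3*data[2] < -5)) → 3*data[3] > 18))) ∧ ((¬(y < 6 ∨ 3*pos ≥ y + 5)) → 3*data[3] > 14) implies it.
Every state satisfying the precondition satisfies the weakest precondition: the implication holds.
Answer: valid


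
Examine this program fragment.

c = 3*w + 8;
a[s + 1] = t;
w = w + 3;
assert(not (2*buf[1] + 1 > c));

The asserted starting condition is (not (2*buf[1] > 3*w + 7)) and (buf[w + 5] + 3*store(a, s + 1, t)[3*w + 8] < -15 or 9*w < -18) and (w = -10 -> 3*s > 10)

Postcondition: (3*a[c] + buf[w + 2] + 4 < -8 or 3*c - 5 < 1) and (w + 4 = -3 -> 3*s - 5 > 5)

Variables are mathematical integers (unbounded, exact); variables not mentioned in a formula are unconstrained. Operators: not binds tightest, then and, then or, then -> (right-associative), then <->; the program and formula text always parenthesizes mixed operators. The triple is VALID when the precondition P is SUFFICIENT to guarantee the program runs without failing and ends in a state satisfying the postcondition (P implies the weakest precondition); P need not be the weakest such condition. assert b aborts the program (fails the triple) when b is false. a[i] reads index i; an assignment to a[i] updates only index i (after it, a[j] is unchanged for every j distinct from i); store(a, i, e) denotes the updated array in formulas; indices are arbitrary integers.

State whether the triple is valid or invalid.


Working backward. After the program, the postcondition (3*a[c] + buf[w + 2] + 4 < -8 or 3*c - 5 < 1) and (w + 4 = -3 -> 3*s - 5 > 5) must hold; in canonical form it is (3*a[c] + buf[w + 2] < -12 or 3*c < 6) and (w = -7 -> 3*s > 10).
Before assert not (2*buf[1] + 1 > c): (not (2*buf[1] > c - 1)) and (3*a[c] + buf[w + 2] < -12 or 3*c < 6) and (w = -7 -> 3*s > 10)
Before w := w + 3: (not (2*buf[1] > c - 1)) and (3*a[c] + buf[w + 5] < -12 or 3*c < 6) and (w = -10 -> 3*s > 10)
Before a[s + 1] := t: (not (2*buf[1] > c - 1)) and (buf[w + 5] + 3*store(a, s + 1, t)[c] < -12 or 3*c < 6) and (w = -10 -> 3*s > 10)
Before c := 3*w + 8: (not (2*buf[1] > 3*w + 7)) and (buf[w + 5] + 3*store(a, s + 1, t)[3*w + 8] < -12 or 9*w < -18) and (w = -10 -> 3*s > 10)
The weakest precondition is (not (2*buf[1] > 3*w + 7)) and (buf[w + 5] + 3*store(a, s + 1, t)[3*w + 8] < -12 or 9*w < -18) and (w = -10 -> 3*s > 10).
Check whether (not (2*buf[1] > 3*w + 7)) and (buf[w + 5] + 3*store(a, s + 1, t)[3*w + 8] < -15 or 9*w < -18) and (w = -10 -> 3*s > 10) implies it.
Every state satisfying the precondition satisfies the weakest precondition: the implication holds.
Answer: valid


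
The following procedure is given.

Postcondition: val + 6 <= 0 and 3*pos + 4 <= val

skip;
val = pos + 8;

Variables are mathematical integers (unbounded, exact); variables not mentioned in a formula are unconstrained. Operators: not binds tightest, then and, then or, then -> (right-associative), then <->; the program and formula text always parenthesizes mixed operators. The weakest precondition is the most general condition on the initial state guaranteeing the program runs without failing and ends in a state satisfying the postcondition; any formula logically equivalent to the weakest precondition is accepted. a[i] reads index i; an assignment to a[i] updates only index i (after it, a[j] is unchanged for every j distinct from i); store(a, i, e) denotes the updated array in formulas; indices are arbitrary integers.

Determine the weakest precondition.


Working backward. After the program, the postcondition val + 6 <= 0 and 3*pos + 4 <= val must hold; in canonical form it is val <= -6 and 3*pos <= val - 4.
Before val := pos + 8: pos <= -14 and 2*pos <= 4
Before skip: pos <= -14 and 2*pos <= 4
Answer: WP = pos <= -14 and 2*pos <= 4


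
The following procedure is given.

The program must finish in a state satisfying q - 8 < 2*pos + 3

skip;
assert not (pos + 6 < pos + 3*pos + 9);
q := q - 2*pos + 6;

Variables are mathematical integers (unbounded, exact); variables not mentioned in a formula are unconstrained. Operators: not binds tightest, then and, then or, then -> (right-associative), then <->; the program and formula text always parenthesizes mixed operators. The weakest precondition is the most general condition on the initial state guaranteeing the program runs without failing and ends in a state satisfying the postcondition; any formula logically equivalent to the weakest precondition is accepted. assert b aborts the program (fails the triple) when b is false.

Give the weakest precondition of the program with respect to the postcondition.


Working backward. After the program, the postcondition q - 8 < 2*pos + 3 must hold; in canonical form it is q < 2*pos + 11.
Before q := q - 2*pos + 6: q < 4*pos + 5
Before assert not (pos + 6 < pos + 3*pos + 9): (not (3*pos > -3)) and q < 4*pos + 5
Before skip: (not (3*pos > -3)) and q < 4*pos + 5
Answer: WP = (not (3*pos > -3)) and q < 4*pos + 5


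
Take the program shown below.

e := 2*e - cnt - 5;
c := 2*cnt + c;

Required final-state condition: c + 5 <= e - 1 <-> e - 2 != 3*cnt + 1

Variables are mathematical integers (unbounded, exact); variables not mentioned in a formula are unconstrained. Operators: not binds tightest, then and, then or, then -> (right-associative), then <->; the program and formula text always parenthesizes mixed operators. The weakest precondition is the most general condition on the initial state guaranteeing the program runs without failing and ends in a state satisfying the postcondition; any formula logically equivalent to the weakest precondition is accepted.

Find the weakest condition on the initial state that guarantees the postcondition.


Working backward. After the program, the postcondition c + 5 <= e - 1 <-> e - 2 != 3*cnt + 1 must hold; in canonical form it is c <= e - 6 <-> e != 3*cnt + 3.
Before c := 2*cnt + c: c + 2*cnt <= e - 6 <-> e != 3*cnt + 3
Before e := 2*e - cnt - 5: c + 3*cnt <= 2*e - 11 <-> 2*e != 4*cnt + 8
Answer: WP = c + 3*cnt <= 2*e - 11 <-> 2*e != 4*cnt + 8


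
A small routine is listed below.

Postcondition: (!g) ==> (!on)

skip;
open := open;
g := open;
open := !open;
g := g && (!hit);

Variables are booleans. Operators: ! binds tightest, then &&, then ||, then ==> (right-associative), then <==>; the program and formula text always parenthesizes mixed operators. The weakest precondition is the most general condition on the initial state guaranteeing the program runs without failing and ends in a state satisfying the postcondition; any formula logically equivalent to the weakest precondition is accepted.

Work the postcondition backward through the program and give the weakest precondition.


Working backward. After the program, (!g) ==> (!on) must hold.
Before g := g && (!hit): (!(g && (!hit))) ==> (!on)
Before open := !open: (!(g && (!hit))) ==> (!on)
Before g := open: (!(open && (!hit))) ==> (!on)
Before open := open: (!(open && (!hit))) ==> (!on)
Before skip: (!(open && (!hit))) ==> (!on)
Answer: WP = (!(open && (!hit))) ==> (!on)


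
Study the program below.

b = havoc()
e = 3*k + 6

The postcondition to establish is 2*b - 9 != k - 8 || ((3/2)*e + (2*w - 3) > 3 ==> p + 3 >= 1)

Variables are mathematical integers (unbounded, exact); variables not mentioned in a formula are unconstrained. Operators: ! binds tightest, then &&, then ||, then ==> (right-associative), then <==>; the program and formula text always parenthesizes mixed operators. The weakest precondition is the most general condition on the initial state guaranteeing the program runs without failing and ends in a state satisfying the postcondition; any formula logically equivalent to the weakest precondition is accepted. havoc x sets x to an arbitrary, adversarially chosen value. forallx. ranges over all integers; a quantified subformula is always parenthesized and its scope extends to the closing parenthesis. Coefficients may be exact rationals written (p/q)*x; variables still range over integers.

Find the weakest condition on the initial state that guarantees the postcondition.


Working backward. After the program, the postcondition 2*b - 9 != k - 8 || ((3/2)*e + (2*w - 3) > 3 ==> p + 3 >= 1) must hold; in canonical form it is 2*b != k + 1 || ((3/2)*e + 2*w > 6 ==> p >= -2).
Before e := 3*k + 6: 2*b != k + 1 || ((9/2)*k + 2*w > -3 ==> p >= -2)
Before havoc b: forall b_1. (2*b_1 != k + 1 || ((9/2)*k + 2*w > -3 ==> p >= -2))
Answer: WP = forall b_1. (2*b_1 != k + 1 || ((9/2)*k + 2*w > -3 ==> p >= -2))


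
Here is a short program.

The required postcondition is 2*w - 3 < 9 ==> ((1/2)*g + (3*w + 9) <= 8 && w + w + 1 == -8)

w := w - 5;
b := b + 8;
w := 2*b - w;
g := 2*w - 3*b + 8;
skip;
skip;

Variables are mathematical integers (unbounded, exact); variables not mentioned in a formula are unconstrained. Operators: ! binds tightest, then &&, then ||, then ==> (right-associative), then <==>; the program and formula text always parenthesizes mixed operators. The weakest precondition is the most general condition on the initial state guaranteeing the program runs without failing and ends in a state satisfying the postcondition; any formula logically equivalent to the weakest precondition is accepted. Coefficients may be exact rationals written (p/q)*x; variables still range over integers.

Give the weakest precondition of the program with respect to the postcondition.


Working backward. After the program, the postcondition 2*w - 3 < 9 ==> ((1/2)*g + (3*w + 9) <= 8 && w + w + 1 == -8) must hold; in canonical form it is 2*w < 12 ==> ((1/2)*g + 3*w <= -1 && 2*w == -9).
Before skip: 2*w < 12 ==> ((1/2)*g + 3*w <= -1 && 2*w == -9)
Before skip: 2*w < 12 ==> ((1/2)*g + 3*w <= -1 && 2*w == -9)
Before g := 2*w - 3*b + 8: 2*w < 12 ==> (4*w <= (3/2)*b - 5 && 2*w == -9)
Before w := 2*b - w: 4*b < 2*w + 12 ==> ((13/2)*b <= 4*w - 5 && 4*b == 2*w - 9)
Before b := b + 8: 4*b < 2*w - 20 ==> ((13/2)*b <= 4*w - 57 && 4*b == 2*w - 41)
Before w := w - 5: 4*b < 2*w - 30 ==> ((13/2)*b <= 4*w - 77 && 4*b == 2*w - 51)
Answer: WP = 4*b < 2*w - 30 ==> ((13/2)*b <= 4*w - 77 && 4*b == 2*w - 51)


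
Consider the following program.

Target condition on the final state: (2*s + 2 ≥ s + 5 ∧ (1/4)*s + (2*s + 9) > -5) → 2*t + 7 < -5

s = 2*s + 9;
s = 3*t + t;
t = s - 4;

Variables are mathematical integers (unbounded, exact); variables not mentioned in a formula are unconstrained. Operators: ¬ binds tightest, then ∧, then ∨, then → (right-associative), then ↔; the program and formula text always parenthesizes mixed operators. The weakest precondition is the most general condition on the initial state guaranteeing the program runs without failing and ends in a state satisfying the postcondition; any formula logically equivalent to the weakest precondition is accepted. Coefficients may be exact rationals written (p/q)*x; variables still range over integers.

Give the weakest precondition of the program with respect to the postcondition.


Working backward. After the program, the postcondition (2*s + 2 ≥ s + 5 ∧ (1/4)*s + (2*s + 9) > -5) → 2*t + 7 < -5 must hold; in canonical form it is (s ≥ 3 ∧ (9/4)*s > -14) → 2*t < -12.
Before t := s - 4: (s ≥ 3 ∧ (9/4)*s > -14) → 2*s < -4
Before s := 3*t + t: (4*t ≥ 3 ∧ 9*t > -14) → 8*t < -4
Before s := 2*s + 9: (4*t ≥ 3 ∧ 9*t > -14) → 8*t < -4
Answer: WP = (4*t ≥ 3 ∧ 9*t > -14) → 8*t < -4


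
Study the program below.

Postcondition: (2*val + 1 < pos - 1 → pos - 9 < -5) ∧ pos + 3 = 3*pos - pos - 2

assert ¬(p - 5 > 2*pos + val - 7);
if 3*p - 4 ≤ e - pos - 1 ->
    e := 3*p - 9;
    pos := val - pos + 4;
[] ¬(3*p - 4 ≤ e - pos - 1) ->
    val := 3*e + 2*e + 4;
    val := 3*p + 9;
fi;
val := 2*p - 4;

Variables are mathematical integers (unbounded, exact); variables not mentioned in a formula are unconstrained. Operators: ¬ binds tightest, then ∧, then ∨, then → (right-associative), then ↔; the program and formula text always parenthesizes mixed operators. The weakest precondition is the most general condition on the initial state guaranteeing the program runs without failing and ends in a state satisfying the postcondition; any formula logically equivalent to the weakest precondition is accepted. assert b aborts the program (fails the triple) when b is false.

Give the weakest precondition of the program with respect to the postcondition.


Working backward. After the program, the postcondition (2*val + 1 < pos - 1 → pos - 9 < -5) ∧ pos + 3 = 3*pos - pos - 2 must hold; in canonical form it is (2*val < pos - 2 → pos < 4) ∧ pos = 5.
Before val := 2*p - 4: (4*p < pos + 6 → pos < 4) ∧ pos = 5
Then branch requires (4*p + pos < val + 10 → val < pos) ∧ val = pos + 1; else branch requires (4*p < pos + 6 → pos < 4) ∧ pos = 5.
Before the if: (3*p + pos ≤ e + 3 → ((4*p + pos < val + 10 → val < pos) ∧ val = pos + 1)) ∧ ((¬(3*p + pos ≤ e + 3)) → ((4*p < pos + 6 → pos < 4) ∧ pos = 5))
Before assert ¬(p - 5 > 2*pos + val - 7): (¬(p > 2*pos + val - 2)) ∧ (3*p + pos ≤ e + 3 → ((4*p + pos < val + 10 → val < pos) ∧ val = pos + 1)) ∧ ((¬(3*p + pos ≤ e + 3)) → ((4*p < pos + 6 → pos < 4) ∧ pos = 5))
Answer: WP = (¬(p > 2*pos + val - 2)) ∧ (3*p + pos ≤ e + 3 → ((4*p + pos < val + 10 → val < pos) ∧ val = pos + 1)) ∧ ((¬(3*p + pos ≤ e + 3)) → ((4*p < pos + 6 → pos < 4) ∧ pos = 5))


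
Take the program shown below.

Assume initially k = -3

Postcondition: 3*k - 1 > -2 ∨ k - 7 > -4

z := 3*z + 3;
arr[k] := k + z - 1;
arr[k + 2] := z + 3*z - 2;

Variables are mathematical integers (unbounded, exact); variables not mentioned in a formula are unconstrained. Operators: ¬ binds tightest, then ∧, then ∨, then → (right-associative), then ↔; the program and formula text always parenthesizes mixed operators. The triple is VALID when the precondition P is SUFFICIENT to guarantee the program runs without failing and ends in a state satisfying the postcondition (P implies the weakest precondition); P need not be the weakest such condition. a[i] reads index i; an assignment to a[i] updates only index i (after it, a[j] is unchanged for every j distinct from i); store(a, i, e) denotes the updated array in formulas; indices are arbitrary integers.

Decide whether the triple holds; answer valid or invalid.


Working backward. After the program, the postcondition 3*k - 1 > -2 ∨ k - 7 > -4 must hold; in canonical form it is 3*k > -1 ∨ k > 3.
Before arr[k + 2] := z + 3*z - 2: 3*k > -1 ∨ k > 3
Before arr[k] := k + z - 1: 3*k > -1 ∨ k > 3
Before z := 3*z + 3: 3*k > -1 ∨ k > 3
The weakest precondition is 3*k > -1 ∨ k > 3.
Check whether k = -3 implies it.
Countermodel: at the initial state k = -3, the precondition holds but the weakest precondition fails.
Answer: invalid


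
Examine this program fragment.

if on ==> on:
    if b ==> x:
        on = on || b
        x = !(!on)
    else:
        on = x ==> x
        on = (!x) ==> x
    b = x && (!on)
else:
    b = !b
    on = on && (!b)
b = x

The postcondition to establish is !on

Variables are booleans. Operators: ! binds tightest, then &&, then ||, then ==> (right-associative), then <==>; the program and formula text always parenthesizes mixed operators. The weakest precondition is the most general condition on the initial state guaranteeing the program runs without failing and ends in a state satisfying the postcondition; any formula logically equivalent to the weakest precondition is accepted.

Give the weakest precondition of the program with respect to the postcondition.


Working backward. After the program, !on must hold.
Before b := x: !on
Then branch requires ((b ==> x) ==> (!(on || b))) && ((!(b ==> x)) ==> (!((!x) ==> x))); else branch requires !(on && b).
Before the if: ((b ==> x) ==> (!(on || b))) && ((!(b ==> x)) ==> (!((!x) ==> x)))
Answer: WP = ((b ==> x) ==> (!(on || b))) && ((!(b ==> x)) ==> (!((!x) ==> x)))


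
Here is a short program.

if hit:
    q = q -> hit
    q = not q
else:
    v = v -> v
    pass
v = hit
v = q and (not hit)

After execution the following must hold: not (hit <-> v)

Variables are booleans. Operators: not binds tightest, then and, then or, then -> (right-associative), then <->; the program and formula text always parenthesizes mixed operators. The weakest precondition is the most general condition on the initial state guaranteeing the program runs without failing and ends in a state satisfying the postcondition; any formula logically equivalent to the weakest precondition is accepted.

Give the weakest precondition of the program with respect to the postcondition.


Working backward. After the program, not (hit <-> v) must hold.
Before v := q and (not hit): not (hit <-> (q and (not hit)))
Before v := hit: not (hit <-> (q and (not hit)))
Then branch requires not (hit <-> ((not (q -> hit)) and (not hit))); else branch requires not (hit <-> (q and (not hit))).
Before the if: (hit -> (not (hit <-> ((not (q -> hit)) and (not hit))))) and ((not hit) -> (not (hit <-> (q and (not hit)))))
Answer: WP = (hit -> (not (hit <-> ((not (q -> hit)) and (not hit))))) and ((not hit) -> (not (hit <-> (q and (not hit)))))


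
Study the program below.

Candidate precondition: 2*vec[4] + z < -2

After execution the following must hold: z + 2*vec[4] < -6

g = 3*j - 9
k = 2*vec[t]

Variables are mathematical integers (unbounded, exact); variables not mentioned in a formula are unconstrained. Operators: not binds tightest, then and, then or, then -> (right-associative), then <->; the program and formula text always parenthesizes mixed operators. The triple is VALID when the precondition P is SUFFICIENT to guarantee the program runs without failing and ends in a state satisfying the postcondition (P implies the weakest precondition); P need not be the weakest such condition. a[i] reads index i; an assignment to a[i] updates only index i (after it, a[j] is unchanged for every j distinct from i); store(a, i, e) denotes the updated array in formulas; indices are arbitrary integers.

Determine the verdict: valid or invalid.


Working backward. After the program, the postcondition z + 2*vec[4] < -6 must hold; in canonical form it is 2*vec[4] + z < -6.
Before k := 2*vec[t]: 2*vec[4] + z < -6
Before g := 3*j - 9: 2*vec[4] + z < -6
The weakest precondition is 2*vec[4] + z < -6.
Check whether 2*vec[4] + z < -2 implies it.
Countermodel: at the initial state vec = {[4] = 0, elsewhere 0}, z = -3, the precondition holds but the weakest precondition fails.
Answer: invalid


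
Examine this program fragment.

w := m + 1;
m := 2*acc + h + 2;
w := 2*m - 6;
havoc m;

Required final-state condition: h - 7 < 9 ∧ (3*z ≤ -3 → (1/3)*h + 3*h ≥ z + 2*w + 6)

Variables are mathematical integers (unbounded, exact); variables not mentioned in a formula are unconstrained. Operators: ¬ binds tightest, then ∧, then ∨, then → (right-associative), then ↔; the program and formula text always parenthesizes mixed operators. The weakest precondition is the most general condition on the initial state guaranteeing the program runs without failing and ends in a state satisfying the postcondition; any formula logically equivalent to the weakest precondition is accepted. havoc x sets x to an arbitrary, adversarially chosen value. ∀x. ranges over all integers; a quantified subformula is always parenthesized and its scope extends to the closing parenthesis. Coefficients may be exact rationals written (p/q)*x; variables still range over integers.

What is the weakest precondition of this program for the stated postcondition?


Working backward. After the program, the postcondition h - 7 < 9 ∧ (3*z ≤ -3 → (1/3)*h + 3*h ≥ z + 2*w + 6) must hold; in canonical form it is h < 16 ∧ (3*z ≤ -3 → (10/3)*h ≥ 2*w + z + 6).
Before havoc m: h < 16 ∧ (3*z ≤ -3 → (10/3)*h ≥ 2*w + z + 6)
Before w := 2*m - 6: h < 16 ∧ (3*z ≤ -3 → (10/3)*h ≥ 4*m + z - 6)
Before m := 2*acc + h + 2: h < 16 ∧ (3*z ≤ -3 → 8*acc + (2/3)*h + z ≤ -2)
Before w := m + 1: h < 16 ∧ (3*z ≤ -3 → 8*acc + (2/3)*h + z ≤ -2)
Answer: WP = h < 16 ∧ (3*z ≤ -3 → 8*acc + (2/3)*h + z ≤ -2)
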